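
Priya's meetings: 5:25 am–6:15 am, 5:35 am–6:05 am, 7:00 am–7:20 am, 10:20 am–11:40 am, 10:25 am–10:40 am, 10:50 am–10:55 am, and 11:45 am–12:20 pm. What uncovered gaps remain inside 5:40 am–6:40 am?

6:15 am–6:40 am

After merging, the occupied span is 5:25 am–6:15 am, 7:00 am–7:20 am, 10:20 am–11:40 am, 11:45 am–12:20 pm.
Gaps within 5:40 am–6:40 am: 6:15 am–6:40 am.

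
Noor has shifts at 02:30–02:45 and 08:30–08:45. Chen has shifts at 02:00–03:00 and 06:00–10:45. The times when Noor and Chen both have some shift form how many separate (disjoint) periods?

A ∩ B = 02:30–02:45, 08:30–08:45.
That is 2 disjoint pieces.

2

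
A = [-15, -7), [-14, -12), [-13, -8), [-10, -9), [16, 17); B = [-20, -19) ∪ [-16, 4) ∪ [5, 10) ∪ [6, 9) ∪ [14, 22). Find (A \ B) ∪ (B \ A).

[-20, -19) ∪ [-16, -15) ∪ [-7, 4) ∪ [5, 10) ∪ [14, 16) ∪ [17, 22)

First set merges to [-15, -7), [16, 17).
Second set merges to [-20, -19), [-16, 4), [5, 10), [14, 22).
A but not B: none.
B but not A: [-20, -19), [-16, -15), [-7, 4), [5, 10), [14, 16), [17, 22).
Combining gives A △ B.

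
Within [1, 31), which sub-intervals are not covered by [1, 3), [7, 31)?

The merged coverage is [1, 3), [7, 31).
Gaps within [1, 31): [3, 7).

[3, 7)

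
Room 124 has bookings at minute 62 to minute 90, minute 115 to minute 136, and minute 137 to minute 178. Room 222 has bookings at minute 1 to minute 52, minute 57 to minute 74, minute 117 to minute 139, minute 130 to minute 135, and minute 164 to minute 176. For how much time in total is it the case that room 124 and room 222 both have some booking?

45 minutes

B, merged: minute 1 to minute 52, minute 57 to minute 74, minute 117 to minute 139, minute 164 to minute 176.
A ∩ B = minute 62 to minute 74, minute 117 to minute 136, minute 137 to minute 139, minute 164 to minute 176.
Total: 12 minutes + 19 minutes + 2 minutes + 12 minutes = 45 minutes.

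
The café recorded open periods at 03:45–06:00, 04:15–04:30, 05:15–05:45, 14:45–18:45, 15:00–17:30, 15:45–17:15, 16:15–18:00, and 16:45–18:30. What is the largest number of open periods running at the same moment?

5

Walk the sorted start/end points keeping a running depth.
The depth first hits 5 at 16:45.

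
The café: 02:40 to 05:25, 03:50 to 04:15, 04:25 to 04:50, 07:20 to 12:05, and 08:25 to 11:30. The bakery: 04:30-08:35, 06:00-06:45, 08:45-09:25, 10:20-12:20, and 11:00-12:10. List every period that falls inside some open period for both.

First set merges to 02:40–05:25, 07:20–12:05.
Second set merges to 04:30–08:35, 08:45–09:25, 10:20–12:20.
02:40–05:25 ∩ B → 04:30–05:25.
07:20–12:05 ∩ B → 07:20–08:35, 08:45–09:25, 10:20–12:05.

04:30–05:25, 07:20–08:35, 08:45–09:25, 10:20–12:05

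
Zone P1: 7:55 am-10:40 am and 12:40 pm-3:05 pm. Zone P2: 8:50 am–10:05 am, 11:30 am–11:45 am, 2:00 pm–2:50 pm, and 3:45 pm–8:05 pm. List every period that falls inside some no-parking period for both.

7:55 am-10:40 am meets the second set on 8:50 am-10:05 am.
12:40 pm-3:05 pm meets the second set on 2:00 pm-2:50 pm.

8:50 am-10:05 am, 2:00 pm-2:50 pm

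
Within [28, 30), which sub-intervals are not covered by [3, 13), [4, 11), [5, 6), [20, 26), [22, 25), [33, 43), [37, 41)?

[28, 30)

Covered (merged): [3, 13), [20, 26), [33, 43).
Complement within [28, 30): [28, 30).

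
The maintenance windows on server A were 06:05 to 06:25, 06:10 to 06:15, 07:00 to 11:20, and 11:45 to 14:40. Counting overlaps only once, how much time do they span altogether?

7 h 35 min

Merged: 06:05–06:25, 07:00–11:20, 11:45–14:40.
Lengths: 20 min + 4 h 20 min + 2 h 55 min = 7 h 35 min.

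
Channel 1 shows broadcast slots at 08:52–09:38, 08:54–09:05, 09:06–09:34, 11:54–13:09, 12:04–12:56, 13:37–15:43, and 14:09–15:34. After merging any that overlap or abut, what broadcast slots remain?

08:52–09:38, 11:54–13:09, 13:37–15:43

08:54–09:05 overlaps/touches 08:52–09:38 → extend to 08:52–09:38.
09:06–09:34 overlaps/touches 08:52–09:38 → extend to 08:52–09:38.
11:54–13:09 is disjoint → start new block.
12:04–12:56 overlaps/touches 11:54–13:09 → extend to 11:54–13:09.
13:37–15:43 is disjoint → start new block.
14:09–15:34 overlaps/touches 13:37–15:43 → extend to 13:37–15:43.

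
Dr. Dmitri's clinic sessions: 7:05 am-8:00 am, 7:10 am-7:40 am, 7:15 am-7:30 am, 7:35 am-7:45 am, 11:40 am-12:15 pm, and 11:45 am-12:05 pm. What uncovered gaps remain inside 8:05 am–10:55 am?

8:05 am–10:55 am

Covered (merged): 7:05 am–8:00 am, 11:40 am–12:15 pm.
Complement within 8:05 am–10:55 am: 8:05 am–10:55 am.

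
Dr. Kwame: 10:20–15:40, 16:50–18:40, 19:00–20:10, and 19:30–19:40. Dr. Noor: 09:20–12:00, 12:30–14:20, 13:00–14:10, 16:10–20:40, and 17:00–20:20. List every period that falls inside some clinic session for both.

10:20–12:00, 12:30–14:20, 16:50–18:40, 19:00–20:10

A, merged: 10:20–15:40, 16:50–18:40, 19:00–20:10.
B, merged: 09:20–12:00, 12:30–14:20, 16:10–20:40.
10:20–15:40 meets the second set on 10:20–12:00, 12:30–14:20.
16:50–18:40 meets the second set on 16:50–18:40.
19:00–20:10 meets the second set on 19:00–20:10.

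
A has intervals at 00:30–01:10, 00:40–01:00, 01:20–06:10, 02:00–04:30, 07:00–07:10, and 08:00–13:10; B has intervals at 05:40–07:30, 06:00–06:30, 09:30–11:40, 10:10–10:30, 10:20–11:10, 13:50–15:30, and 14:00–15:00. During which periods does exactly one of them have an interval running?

00:30–01:10, 01:20–05:40, 06:10–07:00, 07:10–07:30, 08:00–09:30, 11:40–13:10, 13:50–15:30

First set merges to 00:30–01:10, 01:20–06:10, 07:00–07:10, 08:00–13:10.
Second set merges to 05:40–07:30, 09:30–11:40, 13:50–15:30.
A but not B: 00:30–01:10, 01:20–05:40, 08:00–09:30, 11:40–13:10.
B but not A: 06:10–07:00, 07:10–07:30, 13:50–15:30.
Combining gives A △ B.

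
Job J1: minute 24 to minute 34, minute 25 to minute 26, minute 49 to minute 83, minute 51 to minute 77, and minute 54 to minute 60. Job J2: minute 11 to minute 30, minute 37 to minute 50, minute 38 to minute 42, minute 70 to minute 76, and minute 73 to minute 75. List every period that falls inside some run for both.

minute 24 to minute 30, minute 49 to minute 50, minute 70 to minute 76

First set merges to minute 24 to minute 34, minute 49 to minute 83.
Second set merges to minute 11 to minute 30, minute 37 to minute 50, minute 70 to minute 76.
minute 24 to minute 34 meets the second set on minute 24 to minute 30.
minute 49 to minute 83 meets the second set on minute 49 to minute 50, minute 70 to minute 76.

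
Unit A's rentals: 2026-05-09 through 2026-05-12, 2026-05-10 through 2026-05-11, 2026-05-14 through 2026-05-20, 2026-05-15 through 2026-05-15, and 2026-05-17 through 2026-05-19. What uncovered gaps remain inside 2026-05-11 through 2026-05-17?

2026-05-13 through 2026-05-13

Covered (merged): 2026-05-09 through 2026-05-12, 2026-05-14 through 2026-05-20.
Gaps within 2026-05-11 through 2026-05-17: 2026-05-13 through 2026-05-13.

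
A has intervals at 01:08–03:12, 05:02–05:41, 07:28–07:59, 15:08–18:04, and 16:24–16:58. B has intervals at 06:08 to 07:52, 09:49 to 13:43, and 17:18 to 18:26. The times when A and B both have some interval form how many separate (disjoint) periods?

A, merged: 01:08–03:12, 05:02–05:41, 07:28–07:59, 15:08–18:04.
A ∩ B = 07:28–07:52, 17:18–18:04.
That is 2 disjoint pieces.

2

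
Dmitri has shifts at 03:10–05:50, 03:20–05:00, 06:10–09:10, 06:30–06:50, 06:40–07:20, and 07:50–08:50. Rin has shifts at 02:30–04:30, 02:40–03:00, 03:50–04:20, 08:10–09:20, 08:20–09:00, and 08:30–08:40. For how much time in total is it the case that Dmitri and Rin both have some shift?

2 h 20 min

Merge the first list: 03:10-05:50, 06:10-09:10.
Merge the second list: 02:30-04:30, 08:10-09:20.
A ∩ B = 03:10-04:30, 08:10-09:10.
Total: 1 h 20 min + 1 h = 2 h 20 min.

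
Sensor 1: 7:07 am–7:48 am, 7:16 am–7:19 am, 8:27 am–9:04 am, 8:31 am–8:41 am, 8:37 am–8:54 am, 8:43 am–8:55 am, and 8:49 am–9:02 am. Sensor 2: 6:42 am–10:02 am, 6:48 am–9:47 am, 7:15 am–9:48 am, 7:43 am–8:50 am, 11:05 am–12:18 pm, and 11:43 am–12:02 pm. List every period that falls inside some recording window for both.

7:07 am–7:48 am, 8:27 am–9:04 am

First set merges to 7:07 am–7:48 am, 8:27 am–9:04 am.
Second set merges to 6:42 am–10:02 am, 11:05 am–12:18 pm.
7:07 am–7:48 am meets the second set on 7:07 am–7:48 am.
8:27 am–9:04 am meets the second set on 8:27 am–9:04 am.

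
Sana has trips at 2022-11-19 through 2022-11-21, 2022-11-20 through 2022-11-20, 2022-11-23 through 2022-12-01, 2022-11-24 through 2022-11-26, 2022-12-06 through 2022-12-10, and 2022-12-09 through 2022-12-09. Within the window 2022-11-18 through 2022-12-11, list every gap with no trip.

2022-11-18 through 2022-11-18, 2022-11-22 through 2022-11-22, 2022-12-02 through 2022-12-05, 2022-12-11 through 2022-12-11

After merging, the occupied span is 2022-11-19 through 2022-11-21, 2022-11-23 through 2022-12-01, 2022-12-06 through 2022-12-10.
Gaps within 2022-11-18 through 2022-12-11: 2022-11-18 through 2022-11-18, 2022-11-22 through 2022-11-22, 2022-12-02 through 2022-12-05, 2022-12-11 through 2022-12-11.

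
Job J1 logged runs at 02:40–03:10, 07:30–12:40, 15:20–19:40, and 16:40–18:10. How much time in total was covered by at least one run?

Merged: 02:40–03:10, 07:30–12:40, 15:20–19:40.
Lengths: 30 min + 5 h 10 min + 4 h 20 min = 10 h.

10 h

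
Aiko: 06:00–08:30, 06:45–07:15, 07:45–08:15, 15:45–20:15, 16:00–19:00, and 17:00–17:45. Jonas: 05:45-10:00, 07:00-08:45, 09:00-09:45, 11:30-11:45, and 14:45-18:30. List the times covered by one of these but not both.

05:45–06:00, 08:30–10:00, 11:30–11:45, 14:45–15:45, 18:30–20:15

First set merges to 06:00–08:30, 15:45–20:15.
Second set merges to 05:45–10:00, 11:30–11:45, 14:45–18:30.
A but not B: 18:30–20:15.
B but not A: 05:45–06:00, 08:30–10:00, 11:30–11:45, 14:45–15:45.
Combining gives A △ B.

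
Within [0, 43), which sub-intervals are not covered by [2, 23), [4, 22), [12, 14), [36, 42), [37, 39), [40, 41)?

[0, 2) ∪ [23, 36) ∪ [42, 43)

After merging, the occupied span is [2, 23), [36, 42).
Gaps within [0, 43): [0, 2), [23, 36), [42, 43).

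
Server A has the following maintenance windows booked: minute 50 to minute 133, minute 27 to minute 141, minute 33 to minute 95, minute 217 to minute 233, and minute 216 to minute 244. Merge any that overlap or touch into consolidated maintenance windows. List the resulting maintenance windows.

minute 27 to minute 141, minute 216 to minute 244

Sort by start: minute 27 to minute 141, minute 33 to minute 95, minute 50 to minute 133, minute 216 to minute 244, minute 217 to minute 233.
minute 33 to minute 95 overlaps/touches minute 27 to minute 141 → extend to minute 27 to minute 141.
minute 50 to minute 133 overlaps/touches minute 27 to minute 141 → extend to minute 27 to minute 141.
minute 216 to minute 244 is disjoint → start new block.
minute 217 to minute 233 overlaps/touches minute 216 to minute 244 → extend to minute 216 to minute 244.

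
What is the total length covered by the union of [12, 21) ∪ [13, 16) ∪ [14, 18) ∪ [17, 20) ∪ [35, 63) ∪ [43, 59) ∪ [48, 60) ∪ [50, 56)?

Merged: [12, 21), [35, 63).
Lengths: 9 + 28 = 37.

37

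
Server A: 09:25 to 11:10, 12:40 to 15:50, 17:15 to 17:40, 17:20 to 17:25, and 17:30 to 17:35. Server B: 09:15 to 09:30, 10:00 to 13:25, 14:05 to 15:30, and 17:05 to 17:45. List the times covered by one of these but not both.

09:15-09:25, 09:30-10:00, 11:10-12:40, 13:25-14:05, 15:30-15:50, 17:05-17:15, 17:40-17:45

A, merged: 09:25-11:10, 12:40-15:50, 17:15-17:40.
A but not B: 09:30-10:00, 13:25-14:05, 15:30-15:50.
B but not A: 09:15-09:25, 11:10-12:40, 17:05-17:15, 17:40-17:45.
Combining gives A △ B.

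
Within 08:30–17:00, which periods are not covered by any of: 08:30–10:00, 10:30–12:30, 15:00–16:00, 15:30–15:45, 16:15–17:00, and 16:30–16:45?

Covered (merged): 08:30-10:00, 10:30-12:30, 15:00-16:00, 16:15-17:00.
Complement within 08:30-17:00: 10:00-10:30, 12:30-15:00, 16:00-16:15.

10:00-10:30, 12:30-15:00, 16:00-16:15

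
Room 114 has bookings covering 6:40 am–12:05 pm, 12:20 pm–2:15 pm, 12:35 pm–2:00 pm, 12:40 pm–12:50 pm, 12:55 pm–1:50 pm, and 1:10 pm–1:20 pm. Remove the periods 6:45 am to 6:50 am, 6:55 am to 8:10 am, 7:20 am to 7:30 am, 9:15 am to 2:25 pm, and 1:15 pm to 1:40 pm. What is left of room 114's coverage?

Merge the first list: 6:40 am-12:05 pm, 12:20 pm-2:15 pm.
Merge the second list: 6:45 am-6:50 am, 6:55 am-8:10 am, 9:15 am-2:25 pm.
6:40 am-12:05 pm with B removed leaves 6:40 am-6:45 am, 6:50 am-6:55 am, 8:10 am-9:15 am.
12:20 pm-2:15 pm lies entirely inside B → drops out.

6:40 am-6:45 am, 6:50 am-6:55 am, 8:10 am-9:15 am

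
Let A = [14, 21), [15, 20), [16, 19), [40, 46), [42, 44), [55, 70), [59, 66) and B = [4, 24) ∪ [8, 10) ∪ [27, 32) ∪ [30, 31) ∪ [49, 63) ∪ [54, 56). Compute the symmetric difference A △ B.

First set merges to [14, 21), [40, 46), [55, 70).
Second set merges to [4, 24), [27, 32), [49, 63).
A but not B: [40, 46), [63, 70).
B but not A: [4, 14), [21, 24), [27, 32), [49, 55).
Combining gives A △ B.

[4, 14) ∪ [21, 24) ∪ [27, 32) ∪ [40, 46) ∪ [49, 55) ∪ [63, 70)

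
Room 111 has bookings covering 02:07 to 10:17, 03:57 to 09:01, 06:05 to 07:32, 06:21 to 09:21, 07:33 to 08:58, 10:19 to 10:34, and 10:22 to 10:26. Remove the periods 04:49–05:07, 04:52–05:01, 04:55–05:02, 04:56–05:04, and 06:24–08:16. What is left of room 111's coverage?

Merge the first list: 02:07–10:17, 10:19–10:34.
Merge the second list: 04:49–05:07, 06:24–08:16.
02:07–10:17 \ B = 02:07–04:49, 05:07–06:24, 08:16–10:17.
10:19–10:34: nothing removed.

02:07–04:49, 05:07–06:24, 08:16–10:17, 10:19–10:34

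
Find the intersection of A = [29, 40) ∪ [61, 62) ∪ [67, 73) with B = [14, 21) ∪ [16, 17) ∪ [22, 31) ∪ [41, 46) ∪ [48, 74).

[29, 31) ∪ [61, 62) ∪ [67, 73)

B, merged: [14, 21), [22, 31), [41, 46), [48, 74).
[29, 40) overlaps B on [29, 31).
[61, 62) overlaps B on [61, 62).
[67, 73) overlaps B on [67, 73).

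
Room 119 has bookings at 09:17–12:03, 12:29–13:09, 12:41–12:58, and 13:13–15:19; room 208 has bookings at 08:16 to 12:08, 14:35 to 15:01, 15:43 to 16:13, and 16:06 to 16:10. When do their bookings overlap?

First set merges to 09:17–12:03, 12:29–13:09, 13:13–15:19.
Second set merges to 08:16–12:08, 14:35–15:01, 15:43–16:13.
09:17–12:03 ∩ B → 09:17–12:03.
12:29–13:09 meets no B interval.
13:13–15:19 ∩ B → 14:35–15:01.

09:17–12:03, 14:35–15:01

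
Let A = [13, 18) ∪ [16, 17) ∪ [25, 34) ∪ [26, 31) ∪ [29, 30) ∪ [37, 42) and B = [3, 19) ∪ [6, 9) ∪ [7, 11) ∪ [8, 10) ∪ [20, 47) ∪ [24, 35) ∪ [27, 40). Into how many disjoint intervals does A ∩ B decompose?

Merge the first list: [13, 18), [25, 34), [37, 42).
Merge the second list: [3, 19), [20, 47).
A ∩ B = [13, 18), [25, 34), [37, 42).
That is 3 disjoint pieces.

3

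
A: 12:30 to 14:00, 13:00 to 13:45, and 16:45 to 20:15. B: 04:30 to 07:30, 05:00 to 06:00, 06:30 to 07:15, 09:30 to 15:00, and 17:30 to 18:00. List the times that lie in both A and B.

12:30–14:00, 17:30–18:00

First set merges to 12:30–14:00, 16:45–20:15.
Second set merges to 04:30–07:30, 09:30–15:00, 17:30–18:00.
12:30–14:00 overlaps B on 12:30–14:00.
16:45–20:15 overlaps B on 17:30–18:00.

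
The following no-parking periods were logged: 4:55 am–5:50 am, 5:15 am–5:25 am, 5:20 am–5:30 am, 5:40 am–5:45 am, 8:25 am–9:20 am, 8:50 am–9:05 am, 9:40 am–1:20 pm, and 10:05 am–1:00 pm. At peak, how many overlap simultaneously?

3

Walk the sorted start/end points keeping a running depth.
The depth first hits 3 at 5:20 am.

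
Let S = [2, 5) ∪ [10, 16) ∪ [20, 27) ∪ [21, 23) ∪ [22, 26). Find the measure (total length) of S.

16

Merged: [2, 5), [10, 16), [20, 27).
Lengths: 3 + 6 + 7 = 16.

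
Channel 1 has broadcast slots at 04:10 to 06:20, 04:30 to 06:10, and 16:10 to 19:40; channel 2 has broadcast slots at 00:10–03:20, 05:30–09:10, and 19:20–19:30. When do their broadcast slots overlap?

A, merged: 04:10–06:20, 16:10–19:40.
04:10–06:20 ∩ B → 05:30–06:20.
16:10–19:40 ∩ B → 19:20–19:30.

05:30–06:20, 19:20–19:30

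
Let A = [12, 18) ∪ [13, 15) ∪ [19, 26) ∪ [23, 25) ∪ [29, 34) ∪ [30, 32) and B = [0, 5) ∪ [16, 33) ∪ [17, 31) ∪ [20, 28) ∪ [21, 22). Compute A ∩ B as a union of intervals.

[16, 18) ∪ [19, 26) ∪ [29, 33)

First set merges to [12, 18), [19, 26), [29, 34).
Second set merges to [0, 5), [16, 33).
[12, 18) ∩ B → [16, 18).
[19, 26) ∩ B → [19, 26).
[29, 34) ∩ B → [29, 33).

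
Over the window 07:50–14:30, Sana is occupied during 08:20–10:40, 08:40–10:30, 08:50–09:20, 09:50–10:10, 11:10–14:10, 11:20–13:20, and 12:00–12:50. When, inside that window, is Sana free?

07:50–08:20, 10:40–11:10, 14:10–14:30

Covered (merged): 08:20–10:40, 11:10–14:10.
Uncovered inside 07:50–14:30: 07:50–08:20, 10:40–11:10, 14:10–14:30.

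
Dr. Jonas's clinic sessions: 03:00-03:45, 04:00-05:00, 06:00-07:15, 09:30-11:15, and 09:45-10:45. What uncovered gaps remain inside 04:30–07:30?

05:00–06:00, 07:15–07:30

Covered (merged): 03:00–03:45, 04:00–05:00, 06:00–07:15, 09:30–11:15.
Uncovered inside 04:30–07:30: 05:00–06:00, 07:15–07:30.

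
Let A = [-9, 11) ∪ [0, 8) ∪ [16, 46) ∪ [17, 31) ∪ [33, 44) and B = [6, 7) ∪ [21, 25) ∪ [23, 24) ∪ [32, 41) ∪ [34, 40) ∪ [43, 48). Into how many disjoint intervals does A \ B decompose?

A, merged: [-9, 11), [16, 46).
B, merged: [6, 7), [21, 25), [32, 41), [43, 48).
A \ B = [-9, 6), [7, 11), [16, 21), [25, 32), [41, 43).
That is 5 disjoint pieces.

5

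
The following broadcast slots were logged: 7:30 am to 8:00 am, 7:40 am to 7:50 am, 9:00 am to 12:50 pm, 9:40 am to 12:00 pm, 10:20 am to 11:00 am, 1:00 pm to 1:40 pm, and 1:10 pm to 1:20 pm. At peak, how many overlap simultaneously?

Walk the sorted start/end points keeping a running depth.
The depth first hits 3 at 10:20 am.

3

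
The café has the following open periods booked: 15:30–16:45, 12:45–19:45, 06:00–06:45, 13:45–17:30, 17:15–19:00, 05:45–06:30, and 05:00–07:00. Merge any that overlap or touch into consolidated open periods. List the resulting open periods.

05:00–07:00, 12:45–19:45

Sort by start: 05:00–07:00, 05:45–06:30, 06:00–06:45, 12:45–19:45, 13:45–17:30, 15:30–16:45, 17:15–19:00.
05:45–06:30 overlaps/touches 05:00–07:00 → extend to 05:00–07:00.
06:00–06:45 overlaps/touches 05:00–07:00 → extend to 05:00–07:00.
12:45–19:45 is disjoint → start new block.
13:45–17:30 overlaps/touches 12:45–19:45 → extend to 12:45–19:45.
15:30–16:45 overlaps/touches 12:45–19:45 → extend to 12:45–19:45.
17:15–19:00 overlaps/touches 12:45–19:45 → extend to 12:45–19:45.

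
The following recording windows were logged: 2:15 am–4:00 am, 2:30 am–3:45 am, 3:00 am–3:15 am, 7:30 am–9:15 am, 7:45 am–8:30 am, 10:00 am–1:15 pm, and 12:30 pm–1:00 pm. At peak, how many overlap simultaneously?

At 3:00 am, 3 of the intervals are simultaneously active.
No point has more.

3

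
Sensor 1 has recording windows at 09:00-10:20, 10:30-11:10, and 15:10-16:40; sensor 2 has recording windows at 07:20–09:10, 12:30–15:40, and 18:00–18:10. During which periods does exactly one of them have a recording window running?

07:20-09:00, 09:10-10:20, 10:30-11:10, 12:30-15:10, 15:40-16:40, 18:00-18:10

A \ B = 09:10-10:20, 10:30-11:10, 15:40-16:40.
B \ A = 07:20-09:00, 12:30-15:10, 18:00-18:10.
Union of the two gives the symmetric difference.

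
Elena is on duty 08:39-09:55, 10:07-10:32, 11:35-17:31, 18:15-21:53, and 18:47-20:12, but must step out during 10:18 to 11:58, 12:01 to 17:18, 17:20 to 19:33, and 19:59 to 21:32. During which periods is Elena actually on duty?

A, merged: 08:39-09:55, 10:07-10:32, 11:35-17:31, 18:15-21:53.
08:39-09:55: nothing removed.
10:07-10:32 \ B = 10:07-10:18.
11:35-17:31 \ B = 11:58-12:01, 17:18-17:20.
18:15-21:53 \ B = 19:33-19:59, 21:32-21:53.

08:39-09:55, 10:07-10:18, 11:58-12:01, 17:18-17:20, 19:33-19:59, 21:32-21:53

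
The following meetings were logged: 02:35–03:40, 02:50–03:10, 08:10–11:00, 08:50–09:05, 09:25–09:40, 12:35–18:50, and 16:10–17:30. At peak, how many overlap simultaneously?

2

Walk the sorted start/end points keeping a running depth.
The depth first hits 2 at 02:50.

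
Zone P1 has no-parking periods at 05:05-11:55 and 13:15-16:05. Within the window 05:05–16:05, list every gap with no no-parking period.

11:55–13:15

Covered (merged): 05:05–11:55, 13:15–16:05.
Complement within 05:05–16:05: 11:55–13:15.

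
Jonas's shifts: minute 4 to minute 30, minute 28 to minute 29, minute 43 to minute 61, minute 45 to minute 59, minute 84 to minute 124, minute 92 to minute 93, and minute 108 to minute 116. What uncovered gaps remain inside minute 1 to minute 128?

Covered (merged): minute 4 to minute 30, minute 43 to minute 61, minute 84 to minute 124.
Gaps within minute 1 to minute 128: minute 1 to minute 4, minute 30 to minute 43, minute 61 to minute 84, minute 124 to minute 128.

minute 1 to minute 4, minute 30 to minute 43, minute 61 to minute 84, minute 124 to minute 128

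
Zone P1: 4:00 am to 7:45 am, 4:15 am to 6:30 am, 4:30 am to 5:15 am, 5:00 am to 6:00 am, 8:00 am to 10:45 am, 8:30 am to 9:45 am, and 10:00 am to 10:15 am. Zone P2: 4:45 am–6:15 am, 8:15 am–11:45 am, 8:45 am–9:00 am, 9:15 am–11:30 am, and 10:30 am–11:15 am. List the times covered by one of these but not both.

4:00 am-4:45 am, 6:15 am-7:45 am, 8:00 am-8:15 am, 10:45 am-11:45 am

A, merged: 4:00 am-7:45 am, 8:00 am-10:45 am.
B, merged: 4:45 am-6:15 am, 8:15 am-11:45 am.
Only in the first: 4:00 am-4:45 am, 6:15 am-7:45 am, 8:00 am-8:15 am.
Only in the second: 10:45 am-11:45 am.
Together these are the periods covered by exactly one.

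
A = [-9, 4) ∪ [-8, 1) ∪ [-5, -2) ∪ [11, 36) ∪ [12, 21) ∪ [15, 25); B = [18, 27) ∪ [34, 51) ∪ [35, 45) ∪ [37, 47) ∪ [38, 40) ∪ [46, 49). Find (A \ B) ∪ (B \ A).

Merge the first list: [-9, 4), [11, 36).
Merge the second list: [18, 27), [34, 51).
Only in the first: [-9, 4), [11, 18), [27, 34).
Only in the second: [36, 51).
Together these are the periods covered by exactly one.

[-9, 4) ∪ [11, 18) ∪ [27, 34) ∪ [36, 51)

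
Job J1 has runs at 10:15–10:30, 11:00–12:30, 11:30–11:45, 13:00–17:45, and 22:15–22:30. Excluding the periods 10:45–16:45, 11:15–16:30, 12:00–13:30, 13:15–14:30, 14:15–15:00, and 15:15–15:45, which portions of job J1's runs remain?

10:15–10:30, 16:45–17:45, 22:15–22:30

A, merged: 10:15–10:30, 11:00–12:30, 13:00–17:45, 22:15–22:30.
B, merged: 10:45–16:45.
10:15–10:30: no B overlap → unchanged.
11:00–12:30: fully covered by B → removed.
13:00–17:45 minus B → 16:45–17:45.
22:15–22:30: no B overlap → unchanged.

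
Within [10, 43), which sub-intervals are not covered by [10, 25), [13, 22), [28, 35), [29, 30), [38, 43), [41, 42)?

[25, 28) ∪ [35, 38)

After merging, the occupied span is [10, 25), [28, 35), [38, 43).
Gaps within [10, 43): [25, 28), [35, 38).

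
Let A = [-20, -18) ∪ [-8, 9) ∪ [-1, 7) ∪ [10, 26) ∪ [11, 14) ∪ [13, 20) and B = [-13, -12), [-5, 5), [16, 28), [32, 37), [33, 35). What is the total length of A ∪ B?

First set merges to [-20, -18), [-8, 9), [10, 26).
Second set merges to [-13, -12), [-5, 5), [16, 28), [32, 37).
A ∪ B = [-20, -18), [-13, -12), [-8, 9), [10, 28), [32, 37).
Total: 2 + 1 + 17 + 18 + 5 = 43.

43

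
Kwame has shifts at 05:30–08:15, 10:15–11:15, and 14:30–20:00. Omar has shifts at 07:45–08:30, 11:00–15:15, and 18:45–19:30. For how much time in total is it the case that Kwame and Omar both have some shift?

2 h 15 min

A ∩ B = 07:45-08:15, 11:00-11:15, 14:30-15:15, 18:45-19:30.
Total: 30 min + 15 min + 45 min + 45 min = 2 h 15 min.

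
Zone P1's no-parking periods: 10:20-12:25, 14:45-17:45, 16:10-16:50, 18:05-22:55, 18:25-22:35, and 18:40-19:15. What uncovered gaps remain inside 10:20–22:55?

After merging, the occupied span is 10:20-12:25, 14:45-17:45, 18:05-22:55.
Uncovered inside 10:20-22:55: 12:25-14:45, 17:45-18:05.

12:25-14:45, 17:45-18:05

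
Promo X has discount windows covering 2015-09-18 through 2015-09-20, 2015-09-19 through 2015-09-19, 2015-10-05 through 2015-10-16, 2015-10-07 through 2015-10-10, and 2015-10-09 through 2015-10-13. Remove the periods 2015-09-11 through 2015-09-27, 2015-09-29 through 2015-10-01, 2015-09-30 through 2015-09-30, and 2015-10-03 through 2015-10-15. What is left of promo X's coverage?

2015-10-16 through 2015-10-16

First set merges to 2015-09-18 through 2015-09-20, 2015-10-05 through 2015-10-16.
Second set merges to 2015-09-11 through 2015-09-27, 2015-09-29 through 2015-10-01, 2015-10-03 through 2015-10-15.
2015-09-18 through 2015-09-20: entirely removed.
2015-10-05 through 2015-10-16 \ B = 2015-10-16 through 2015-10-16.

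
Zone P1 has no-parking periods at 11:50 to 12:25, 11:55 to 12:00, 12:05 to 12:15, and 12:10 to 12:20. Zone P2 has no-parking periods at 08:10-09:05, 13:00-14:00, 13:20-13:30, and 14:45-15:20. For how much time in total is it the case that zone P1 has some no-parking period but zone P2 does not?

35 min

First set merges to 11:50–12:25.
Second set merges to 08:10–09:05, 13:00–14:00, 14:45–15:20.
A \ B = 11:50–12:25.
Total: 35 min.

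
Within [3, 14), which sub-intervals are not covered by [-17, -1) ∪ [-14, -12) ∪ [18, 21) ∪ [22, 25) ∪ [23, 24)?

[3, 14)

Covered (merged): [-17, -1), [18, 21), [22, 25).
Gaps within [3, 14): [3, 14).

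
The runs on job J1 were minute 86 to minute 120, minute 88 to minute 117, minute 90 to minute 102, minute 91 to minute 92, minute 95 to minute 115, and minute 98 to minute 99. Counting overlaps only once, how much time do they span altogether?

Merged: minute 86 to minute 120.
Length: 34 minutes.

34 minutes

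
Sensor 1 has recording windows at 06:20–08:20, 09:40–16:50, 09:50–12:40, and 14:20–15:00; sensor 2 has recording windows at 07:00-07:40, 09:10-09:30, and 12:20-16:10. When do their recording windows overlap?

07:00–07:40, 12:20–16:10

Merge the first list: 06:20–08:20, 09:40–16:50.
06:20–08:20 overlaps B on 07:00–07:40.
09:40–16:50 overlaps B on 12:20–16:10.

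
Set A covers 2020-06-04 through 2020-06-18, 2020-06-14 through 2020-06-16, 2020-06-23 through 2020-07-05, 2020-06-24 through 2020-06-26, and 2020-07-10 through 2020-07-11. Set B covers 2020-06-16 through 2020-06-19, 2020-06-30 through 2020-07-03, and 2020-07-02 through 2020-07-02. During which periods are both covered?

2020-06-16 through 2020-06-18, 2020-06-30 through 2020-07-03

Merge the first list: 2020-06-04 through 2020-06-18, 2020-06-23 through 2020-07-05, 2020-07-10 through 2020-07-11.
Merge the second list: 2020-06-16 through 2020-06-19, 2020-06-30 through 2020-07-03.
2020-06-04 through 2020-06-18 ∩ B → 2020-06-16 through 2020-06-18.
2020-06-23 through 2020-07-05 ∩ B → 2020-06-30 through 2020-07-03.
2020-07-10 through 2020-07-11 meets no B interval.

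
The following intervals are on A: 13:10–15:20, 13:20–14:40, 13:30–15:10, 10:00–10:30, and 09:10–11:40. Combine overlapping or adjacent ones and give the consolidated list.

09:10–11:40, 13:10–15:20

Sort by start: 09:10–11:40, 10:00–10:30, 13:10–15:20, 13:20–14:40, 13:30–15:10.
10:00–10:30 overlaps/touches 09:10–11:40 → extend to 09:10–11:40.
13:10–15:20 is disjoint → start new block.
13:20–14:40 overlaps/touches 13:10–15:20 → extend to 13:10–15:20.
13:30–15:10 overlaps/touches 13:10–15:20 → extend to 13:10–15:20.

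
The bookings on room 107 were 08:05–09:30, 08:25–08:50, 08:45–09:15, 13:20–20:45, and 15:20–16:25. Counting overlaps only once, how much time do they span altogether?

Merged: 08:05–09:30, 13:20–20:45.
Lengths: 1 h 25 min + 7 h 25 min = 8 h 50 min.

8 h 50 min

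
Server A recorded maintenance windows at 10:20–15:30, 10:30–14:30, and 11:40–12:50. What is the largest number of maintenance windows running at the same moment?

Sweep endpoints in order; track running count of active intervals.
Peak of 3 reached at 11:40.

3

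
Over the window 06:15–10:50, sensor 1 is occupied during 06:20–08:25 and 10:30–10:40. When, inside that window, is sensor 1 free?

06:15-06:20, 08:25-10:30, 10:40-10:50

After merging, the occupied span is 06:20-08:25, 10:30-10:40.
Gaps within 06:15-10:50: 06:15-06:20, 08:25-10:30, 10:40-10:50.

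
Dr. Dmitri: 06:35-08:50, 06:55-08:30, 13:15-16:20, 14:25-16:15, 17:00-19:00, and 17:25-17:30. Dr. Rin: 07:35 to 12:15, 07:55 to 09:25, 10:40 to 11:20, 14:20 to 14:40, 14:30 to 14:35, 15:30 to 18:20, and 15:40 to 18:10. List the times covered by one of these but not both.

06:35–07:35, 08:50–12:15, 13:15–14:20, 14:40–15:30, 16:20–17:00, 18:20–19:00

A, merged: 06:35–08:50, 13:15–16:20, 17:00–19:00.
B, merged: 07:35–12:15, 14:20–14:40, 15:30–18:20.
A \ B = 06:35–07:35, 13:15–14:20, 14:40–15:30, 18:20–19:00.
B \ A = 08:50–12:15, 16:20–17:00.
Union of the two gives the symmetric difference.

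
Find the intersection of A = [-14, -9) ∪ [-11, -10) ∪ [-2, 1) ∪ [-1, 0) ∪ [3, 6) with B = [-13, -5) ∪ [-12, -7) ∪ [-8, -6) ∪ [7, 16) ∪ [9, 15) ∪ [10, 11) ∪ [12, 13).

[-13, -9)

A, merged: [-14, -9), [-2, 1), [3, 6).
B, merged: [-13, -5), [7, 16).
[-14, -9) ∩ B → [-13, -9).
[-2, 1) meets no B interval.
[3, 6) meets no B interval.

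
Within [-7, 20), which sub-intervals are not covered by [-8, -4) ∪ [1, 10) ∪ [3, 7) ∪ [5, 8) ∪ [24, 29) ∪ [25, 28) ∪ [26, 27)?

[-4, 1) ∪ [10, 20)

The merged coverage is [-8, -4), [1, 10), [24, 29).
Complement within [-7, 20): [-4, 1), [10, 20).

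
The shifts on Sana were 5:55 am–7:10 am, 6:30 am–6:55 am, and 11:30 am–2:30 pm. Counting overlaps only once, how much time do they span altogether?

Merged: 5:55 am–7:10 am, 11:30 am–2:30 pm.
Lengths: 1 h 15 min + 3 h = 4 h 15 min.

4 h 15 min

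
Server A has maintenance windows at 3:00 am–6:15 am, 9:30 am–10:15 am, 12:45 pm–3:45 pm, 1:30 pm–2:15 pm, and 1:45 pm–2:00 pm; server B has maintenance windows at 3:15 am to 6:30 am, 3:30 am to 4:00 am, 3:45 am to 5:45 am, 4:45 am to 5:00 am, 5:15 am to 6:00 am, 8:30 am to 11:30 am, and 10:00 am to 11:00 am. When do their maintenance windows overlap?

3:15 am–6:15 am, 9:30 am–10:15 am

First set merges to 3:00 am–6:15 am, 9:30 am–10:15 am, 12:45 pm–3:45 pm.
Second set merges to 3:15 am–6:30 am, 8:30 am–11:30 am.
3:00 am–6:15 am ∩ B → 3:15 am–6:15 am.
9:30 am–10:15 am ∩ B → 9:30 am–10:15 am.
12:45 pm–3:45 pm meets no B interval.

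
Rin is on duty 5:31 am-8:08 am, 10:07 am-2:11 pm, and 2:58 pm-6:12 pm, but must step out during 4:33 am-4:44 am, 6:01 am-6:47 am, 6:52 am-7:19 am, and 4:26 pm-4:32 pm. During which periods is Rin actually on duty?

5:31 am–6:01 am, 6:47 am–6:52 am, 7:19 am–8:08 am, 10:07 am–2:11 pm, 2:58 pm–4:26 pm, 4:32 pm–6:12 pm

5:31 am–8:08 am minus B → 5:31 am–6:01 am, 6:47 am–6:52 am, 7:19 am–8:08 am.
10:07 am–2:11 pm: no B overlap → unchanged.
2:58 pm–6:12 pm minus B → 2:58 pm–4:26 pm, 4:32 pm–6:12 pm.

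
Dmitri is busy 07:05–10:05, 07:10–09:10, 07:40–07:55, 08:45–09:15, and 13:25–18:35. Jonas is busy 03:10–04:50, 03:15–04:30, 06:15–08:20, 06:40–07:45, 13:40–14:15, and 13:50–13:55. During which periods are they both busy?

Merge the first list: 07:05–10:05, 13:25–18:35.
Merge the second list: 03:10–04:50, 06:15–08:20, 13:40–14:15.
07:05–10:05 meets the second set on 07:05–08:20.
13:25–18:35 meets the second set on 13:40–14:15.

07:05–08:20, 13:40–14:15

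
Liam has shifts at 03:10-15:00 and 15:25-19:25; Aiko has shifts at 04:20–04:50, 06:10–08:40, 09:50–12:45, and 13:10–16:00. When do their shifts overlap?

03:10-15:00 ∩ B → 04:20-04:50, 06:10-08:40, 09:50-12:45, 13:10-15:00.
15:25-19:25 ∩ B → 15:25-16:00.

04:20-04:50, 06:10-08:40, 09:50-12:45, 13:10-15:00, 15:25-16:00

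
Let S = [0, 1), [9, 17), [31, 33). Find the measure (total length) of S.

11

Merged: [0, 1), [9, 17), [31, 33).
Lengths: 1 + 8 + 2 = 11.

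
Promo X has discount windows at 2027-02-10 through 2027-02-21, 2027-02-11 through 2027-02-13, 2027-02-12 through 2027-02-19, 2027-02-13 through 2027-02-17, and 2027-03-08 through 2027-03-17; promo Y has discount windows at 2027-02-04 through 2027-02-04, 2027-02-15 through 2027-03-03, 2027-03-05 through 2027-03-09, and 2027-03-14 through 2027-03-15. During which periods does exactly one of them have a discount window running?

Merge the first list: 2027-02-10 through 2027-02-21, 2027-03-08 through 2027-03-17.
A but not B: 2027-02-10 through 2027-02-14, 2027-03-10 through 2027-03-13, 2027-03-16 through 2027-03-17.
B but not A: 2027-02-04 through 2027-02-04, 2027-02-22 through 2027-03-03, 2027-03-05 through 2027-03-07.
Combining gives A △ B.

2027-02-04 through 2027-02-04, 2027-02-10 through 2027-02-14, 2027-02-22 through 2027-03-03, 2027-03-05 through 2027-03-07, 2027-03-10 through 2027-03-13, 2027-03-16 through 2027-03-17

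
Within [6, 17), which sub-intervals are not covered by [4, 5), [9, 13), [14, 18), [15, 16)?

After merging, the occupied span is [4, 5), [9, 13), [14, 18).
Uncovered inside [6, 17): [6, 9), [13, 14).

[6, 9) ∪ [13, 14)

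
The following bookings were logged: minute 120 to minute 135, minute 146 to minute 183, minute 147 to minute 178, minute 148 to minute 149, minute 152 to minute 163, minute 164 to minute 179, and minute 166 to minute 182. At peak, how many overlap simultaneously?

4

At minute 166, 4 of the intervals are simultaneously active.
No point has more.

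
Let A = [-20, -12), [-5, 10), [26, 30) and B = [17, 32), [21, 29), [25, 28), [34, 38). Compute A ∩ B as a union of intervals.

[26, 30)

Merge the second list: [17, 32), [34, 38).
[-20, -12): no overlap with the second set.
[-5, 10): no overlap with the second set.
[26, 30) meets the second set on [26, 30).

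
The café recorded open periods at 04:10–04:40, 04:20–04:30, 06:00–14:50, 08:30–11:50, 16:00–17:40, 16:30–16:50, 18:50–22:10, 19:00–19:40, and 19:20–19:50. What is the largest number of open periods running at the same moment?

3

Sweep endpoints in order; track running count of active intervals.
Peak of 3 reached at 19:20.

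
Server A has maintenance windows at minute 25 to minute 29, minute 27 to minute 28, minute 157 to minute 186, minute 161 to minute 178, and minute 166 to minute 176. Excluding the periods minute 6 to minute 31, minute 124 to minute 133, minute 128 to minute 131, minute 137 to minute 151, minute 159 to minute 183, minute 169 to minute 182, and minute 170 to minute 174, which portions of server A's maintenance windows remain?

minute 157 to minute 159, minute 183 to minute 186

Merge the first list: minute 25 to minute 29, minute 157 to minute 186.
Merge the second list: minute 6 to minute 31, minute 124 to minute 133, minute 137 to minute 151, minute 159 to minute 183.
minute 25 to minute 29: entirely removed.
minute 157 to minute 186 \ B = minute 157 to minute 159, minute 183 to minute 186.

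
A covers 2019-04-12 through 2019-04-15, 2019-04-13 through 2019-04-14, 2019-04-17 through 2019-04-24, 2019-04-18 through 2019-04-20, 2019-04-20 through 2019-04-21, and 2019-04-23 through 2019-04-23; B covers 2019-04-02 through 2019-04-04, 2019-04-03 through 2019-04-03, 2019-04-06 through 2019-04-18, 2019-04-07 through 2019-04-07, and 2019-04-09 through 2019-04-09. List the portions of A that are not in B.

2019-04-19 through 2019-04-24

A, merged: 2019-04-12 through 2019-04-15, 2019-04-17 through 2019-04-24.
B, merged: 2019-04-02 through 2019-04-04, 2019-04-06 through 2019-04-18.
2019-04-12 through 2019-04-15: entirely removed.
2019-04-17 through 2019-04-24 \ B = 2019-04-19 through 2019-04-24.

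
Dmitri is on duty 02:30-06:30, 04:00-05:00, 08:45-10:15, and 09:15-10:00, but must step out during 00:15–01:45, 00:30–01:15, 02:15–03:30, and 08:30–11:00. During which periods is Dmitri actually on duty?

03:30-06:30

Merge the first list: 02:30-06:30, 08:45-10:15.
Merge the second list: 00:15-01:45, 02:15-03:30, 08:30-11:00.
02:30-06:30 \ B = 03:30-06:30.
08:45-10:15: entirely removed.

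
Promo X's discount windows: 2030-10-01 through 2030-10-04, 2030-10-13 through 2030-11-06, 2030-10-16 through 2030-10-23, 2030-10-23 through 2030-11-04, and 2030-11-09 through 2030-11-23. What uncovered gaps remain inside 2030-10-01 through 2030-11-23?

Covered (merged): 2030-10-01 through 2030-10-04, 2030-10-13 through 2030-11-06, 2030-11-09 through 2030-11-23.
Gaps within 2030-10-01 through 2030-11-23: 2030-10-05 through 2030-10-12, 2030-11-07 through 2030-11-08.

2030-10-05 through 2030-10-12, 2030-11-07 through 2030-11-08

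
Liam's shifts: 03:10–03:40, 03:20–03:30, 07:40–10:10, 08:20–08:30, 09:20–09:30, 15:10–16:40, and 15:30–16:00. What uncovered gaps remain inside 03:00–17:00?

03:00-03:10, 03:40-07:40, 10:10-15:10, 16:40-17:00

Covered (merged): 03:10-03:40, 07:40-10:10, 15:10-16:40.
Complement within 03:00-17:00: 03:00-03:10, 03:40-07:40, 10:10-15:10, 16:40-17:00.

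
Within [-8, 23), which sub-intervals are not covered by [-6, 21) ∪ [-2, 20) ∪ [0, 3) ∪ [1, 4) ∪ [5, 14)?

Covered (merged): [-6, 21).
Complement within [-8, 23): [-8, -6), [21, 23).

[-8, -6) ∪ [21, 23)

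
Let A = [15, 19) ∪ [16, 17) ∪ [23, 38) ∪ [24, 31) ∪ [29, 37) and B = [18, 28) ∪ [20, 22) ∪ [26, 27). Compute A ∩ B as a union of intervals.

A, merged: [15, 19), [23, 38).
B, merged: [18, 28).
[15, 19) ∩ B → [18, 19).
[23, 38) ∩ B → [23, 28).

[18, 19) ∪ [23, 28)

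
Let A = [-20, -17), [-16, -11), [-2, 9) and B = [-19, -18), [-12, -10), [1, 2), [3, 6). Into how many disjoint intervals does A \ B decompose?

A \ B = [-20, -19), [-18, -17), [-16, -12), [-2, 1), [2, 3), [6, 9).
That is 6 disjoint pieces.

6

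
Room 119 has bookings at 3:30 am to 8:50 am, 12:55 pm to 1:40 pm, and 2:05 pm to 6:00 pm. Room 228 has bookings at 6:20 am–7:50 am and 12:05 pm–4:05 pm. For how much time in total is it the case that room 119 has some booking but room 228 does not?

5 h 45 min

A \ B = 3:30 am–6:20 am, 7:50 am–8:50 am, 4:05 pm–6:00 pm.
Total: 2 h 50 min + 1 h + 1 h 55 min = 5 h 45 min.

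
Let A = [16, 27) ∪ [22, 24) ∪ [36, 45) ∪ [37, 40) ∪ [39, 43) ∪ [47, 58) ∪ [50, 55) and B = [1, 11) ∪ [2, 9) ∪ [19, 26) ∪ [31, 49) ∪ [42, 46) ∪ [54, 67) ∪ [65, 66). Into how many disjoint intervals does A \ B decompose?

First set merges to [16, 27), [36, 45), [47, 58).
Second set merges to [1, 11), [19, 26), [31, 49), [54, 67).
A \ B = [16, 19), [26, 27), [49, 54).
That is 3 disjoint pieces.

3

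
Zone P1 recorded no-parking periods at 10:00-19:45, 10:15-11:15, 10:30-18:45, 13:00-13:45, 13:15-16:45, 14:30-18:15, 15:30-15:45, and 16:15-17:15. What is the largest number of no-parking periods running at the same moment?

5

At 15:30, 5 of the intervals are simultaneously active.
No point has more.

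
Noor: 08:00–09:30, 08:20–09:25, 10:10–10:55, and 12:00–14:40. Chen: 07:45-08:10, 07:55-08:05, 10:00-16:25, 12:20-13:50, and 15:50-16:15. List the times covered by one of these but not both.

07:45–08:00, 08:10–09:30, 10:00–10:10, 10:55–12:00, 14:40–16:25

Merge the first list: 08:00–09:30, 10:10–10:55, 12:00–14:40.
Merge the second list: 07:45–08:10, 10:00–16:25.
A but not B: 08:10–09:30.
B but not A: 07:45–08:00, 10:00–10:10, 10:55–12:00, 14:40–16:25.
Combining gives A △ B.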